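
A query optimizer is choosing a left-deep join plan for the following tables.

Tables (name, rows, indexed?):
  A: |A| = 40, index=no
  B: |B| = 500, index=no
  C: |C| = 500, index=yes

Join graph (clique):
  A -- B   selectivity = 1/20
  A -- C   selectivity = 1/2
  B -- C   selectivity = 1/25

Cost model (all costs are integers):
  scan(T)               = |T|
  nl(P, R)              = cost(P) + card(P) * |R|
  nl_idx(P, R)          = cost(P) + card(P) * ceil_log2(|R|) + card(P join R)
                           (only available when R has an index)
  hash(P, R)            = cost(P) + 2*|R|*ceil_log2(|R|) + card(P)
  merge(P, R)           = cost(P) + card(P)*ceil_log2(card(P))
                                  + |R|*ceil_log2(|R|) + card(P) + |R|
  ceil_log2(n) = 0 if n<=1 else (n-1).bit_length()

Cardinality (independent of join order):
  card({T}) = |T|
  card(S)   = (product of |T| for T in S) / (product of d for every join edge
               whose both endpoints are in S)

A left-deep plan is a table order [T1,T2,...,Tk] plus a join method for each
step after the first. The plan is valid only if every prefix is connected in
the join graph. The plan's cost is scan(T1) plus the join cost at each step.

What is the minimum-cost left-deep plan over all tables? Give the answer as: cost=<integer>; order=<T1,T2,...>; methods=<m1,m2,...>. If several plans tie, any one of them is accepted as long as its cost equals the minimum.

Selinger DP (subsets sized 1..n):
  {A}: scan cost=40, card=40
  {B}: scan cost=500, card=500
  {C}: scan cost=500, card=500
  {AB}: card=1000; try (A,hash)→1480, (B,merge)→5320, (A,merge)→5780, (B,hash)→9080, (B,nl)→20040, (A,nl)→20500; best=1480 via (A,hash)
  {AC}: card=10000; try (A,hash)→1480, (C,merge)→5320, (A,merge)→5780, (C,hash)→9080, (C,nl_idx)→10400, (C,nl)→20040 …(+1); best=1480 via (A,hash)
  {BC}: card=10000; try (C,hash)→10000, (B,hash)→10000, (C,merge)→10500, (B,merge)→10500, (C,nl_idx)→15000, (C,nl)→250500 …(+1); best=10000 via (C,hash)
  {ABC}: card=10000; try (C,hash)→11480, (C,merge)→17480, (C,nl_idx)→20480, (B,hash)→20480, (A,hash)→20480, (B,merge)→156480 …(+4); best=11480 via (C,hash)

cost=11480; order=B,A,C; methods=hash,hash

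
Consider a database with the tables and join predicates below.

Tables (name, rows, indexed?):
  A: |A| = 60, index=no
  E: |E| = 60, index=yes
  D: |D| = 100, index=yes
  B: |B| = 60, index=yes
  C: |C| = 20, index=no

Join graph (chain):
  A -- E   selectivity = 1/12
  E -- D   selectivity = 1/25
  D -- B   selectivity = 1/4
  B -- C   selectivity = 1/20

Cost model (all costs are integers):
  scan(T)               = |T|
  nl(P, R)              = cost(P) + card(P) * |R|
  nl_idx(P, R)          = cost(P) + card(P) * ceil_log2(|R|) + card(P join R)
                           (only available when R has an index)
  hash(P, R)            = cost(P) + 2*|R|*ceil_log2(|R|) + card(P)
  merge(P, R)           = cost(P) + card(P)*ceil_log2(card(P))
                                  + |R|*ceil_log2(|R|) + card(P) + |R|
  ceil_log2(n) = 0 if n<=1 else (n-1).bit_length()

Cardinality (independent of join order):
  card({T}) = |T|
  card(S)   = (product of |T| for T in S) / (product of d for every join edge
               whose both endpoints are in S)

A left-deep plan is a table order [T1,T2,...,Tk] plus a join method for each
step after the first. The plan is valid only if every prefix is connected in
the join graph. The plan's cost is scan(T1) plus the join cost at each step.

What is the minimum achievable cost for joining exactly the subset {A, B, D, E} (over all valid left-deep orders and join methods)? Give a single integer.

Selinger DP over subsets of {A,B,D,E}:
  {A}: scan cost=60, card=60
  {E}: scan cost=60, card=60
  {D}: scan cost=100, card=100
  {B}: scan cost=60, card=60
  {AE}: card=300; try (E,nl_idx)→720, (E,hash)→840, (A,hash)→840, (E,merge)→900, (A,merge)→900, (E,nl)→3660 …(+1); best=720 via (E,nl_idx)
  {DE}: card=240; try (D,nl_idx)→720, (E,hash)→920, (E,nl_idx)→940, (D,merge)→1280, (E,merge)→1320, (D,hash)→1520 …(+2); best=720 via (D,nl_idx)
  {BD}: card=1500; try (B,hash)→920, (D,merge)→1280, (B,merge)→1320, (D,hash)→1520, (D,nl_idx)→1980, (B,nl_idx)→2200 …(+2); best=920 via (B,hash)
  {ADE}: card=1200; try (A,hash)→1680, (D,hash)→2420, (A,merge)→3300, (D,nl_idx)→4020, (D,merge)→4520, (A,nl)→15120 …(+1); best=1680 via (A,hash)
  {BDE}: card=3600; try (B,hash)→1680, (E,hash)→3140, (B,merge)→3300, (B,nl_idx)→5760, (E,nl_idx)→13520, (B,nl)→15120 …(+2); best=1680 via (B,hash)
  {ABDE}: card=18000; try (B,hash)→3600, (A,hash)→6000, (B,merge)→16500, (B,nl_idx)→26880, (A,merge)→48900, (B,nl)→73680 …(+1); best=3600 via (B,hash)

3600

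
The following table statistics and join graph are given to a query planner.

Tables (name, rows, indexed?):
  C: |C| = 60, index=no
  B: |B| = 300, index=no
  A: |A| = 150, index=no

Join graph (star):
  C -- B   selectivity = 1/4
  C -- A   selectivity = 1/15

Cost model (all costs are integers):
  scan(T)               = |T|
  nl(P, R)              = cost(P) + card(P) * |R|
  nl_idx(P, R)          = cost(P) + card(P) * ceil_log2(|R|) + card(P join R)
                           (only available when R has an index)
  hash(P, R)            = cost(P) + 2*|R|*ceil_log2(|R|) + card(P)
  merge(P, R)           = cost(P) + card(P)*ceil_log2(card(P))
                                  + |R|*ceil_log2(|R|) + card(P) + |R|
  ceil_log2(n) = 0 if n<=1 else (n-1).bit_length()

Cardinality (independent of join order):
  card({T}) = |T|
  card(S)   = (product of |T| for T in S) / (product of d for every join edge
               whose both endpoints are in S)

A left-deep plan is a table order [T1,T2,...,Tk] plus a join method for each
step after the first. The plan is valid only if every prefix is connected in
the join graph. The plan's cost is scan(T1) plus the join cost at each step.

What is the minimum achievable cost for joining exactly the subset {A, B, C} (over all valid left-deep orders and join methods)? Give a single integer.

7020

Selinger DP over subsets of {A,B,C}:
  {C}: scan cost=60, card=60
  {B}: scan cost=300, card=300
  {A}: scan cost=150, card=150
  {BC}: card=4500; try (C,hash)→1320, (B,merge)→3480, (C,merge)→3720, (B,hash)→5520, (B,nl)→18060, (C,nl)→18300; best=1320 via (C,hash)
  {AC}: card=600; try (C,hash)→1020, (A,merge)→1830, (C,merge)→1920, (A,hash)→2520, (A,nl)→9060, (C,nl)→9150; best=1020 via (C,hash)
  {ABC}: card=45000; try (B,hash)→7020, (A,hash)→8220, (B,merge)→10620, (A,merge)→65670, (B,nl)→181020, (A,nl)→676320; best=7020 via (B,hash)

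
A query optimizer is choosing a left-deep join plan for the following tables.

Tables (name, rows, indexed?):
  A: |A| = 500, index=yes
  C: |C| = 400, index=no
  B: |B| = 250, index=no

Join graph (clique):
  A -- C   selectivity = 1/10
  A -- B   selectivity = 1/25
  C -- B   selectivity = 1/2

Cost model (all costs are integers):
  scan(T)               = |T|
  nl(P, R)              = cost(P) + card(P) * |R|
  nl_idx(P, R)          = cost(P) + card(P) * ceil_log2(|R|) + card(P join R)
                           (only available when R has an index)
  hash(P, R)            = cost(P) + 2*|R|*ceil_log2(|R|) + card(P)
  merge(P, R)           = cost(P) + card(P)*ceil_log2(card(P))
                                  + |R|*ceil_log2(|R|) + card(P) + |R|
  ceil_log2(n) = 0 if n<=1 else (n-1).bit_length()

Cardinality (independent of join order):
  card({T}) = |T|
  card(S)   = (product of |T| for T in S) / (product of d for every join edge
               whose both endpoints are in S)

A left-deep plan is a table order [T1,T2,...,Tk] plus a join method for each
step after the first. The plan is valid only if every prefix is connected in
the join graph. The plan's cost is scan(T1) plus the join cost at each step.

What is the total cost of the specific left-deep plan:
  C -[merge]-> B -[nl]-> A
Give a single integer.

step 1: scan C: cost=400, card=400
step 2: join B via merge
    card(P join B) = 400*250/(2) = 50000
    cost = 400 + 400*9 + 250*8 + 400 + 250 = 6650
step 3: join A via nl
    card(P join A) = 50000*500/(10*25) = 100000
    cost = 6650 + 50000*500 = 25006650

25006650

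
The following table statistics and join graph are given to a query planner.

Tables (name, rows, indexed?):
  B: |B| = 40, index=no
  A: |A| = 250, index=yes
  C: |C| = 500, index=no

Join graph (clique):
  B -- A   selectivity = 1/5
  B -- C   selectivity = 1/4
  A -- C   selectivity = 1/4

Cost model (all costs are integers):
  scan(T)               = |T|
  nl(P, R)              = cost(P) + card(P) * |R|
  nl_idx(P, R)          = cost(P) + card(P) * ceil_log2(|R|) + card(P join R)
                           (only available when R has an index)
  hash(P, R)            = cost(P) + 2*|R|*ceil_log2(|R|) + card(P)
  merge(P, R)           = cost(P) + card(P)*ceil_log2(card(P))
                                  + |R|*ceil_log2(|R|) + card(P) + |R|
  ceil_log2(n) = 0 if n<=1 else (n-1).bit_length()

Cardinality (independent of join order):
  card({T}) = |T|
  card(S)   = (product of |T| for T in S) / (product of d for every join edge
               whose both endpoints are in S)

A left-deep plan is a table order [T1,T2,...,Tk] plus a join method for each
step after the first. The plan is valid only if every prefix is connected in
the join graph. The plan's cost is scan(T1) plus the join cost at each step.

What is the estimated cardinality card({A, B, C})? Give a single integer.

Tables in S: A(250), B(40), C(500)
Edges inside S: B-A(d=5), B-C(d=4), A-C(d=4)
numerator = 250 * 40 * 500 = 5000000
denominator = 5 * 4 * 4 = 80
card(S) = 5000000 / 80 = 62500

62500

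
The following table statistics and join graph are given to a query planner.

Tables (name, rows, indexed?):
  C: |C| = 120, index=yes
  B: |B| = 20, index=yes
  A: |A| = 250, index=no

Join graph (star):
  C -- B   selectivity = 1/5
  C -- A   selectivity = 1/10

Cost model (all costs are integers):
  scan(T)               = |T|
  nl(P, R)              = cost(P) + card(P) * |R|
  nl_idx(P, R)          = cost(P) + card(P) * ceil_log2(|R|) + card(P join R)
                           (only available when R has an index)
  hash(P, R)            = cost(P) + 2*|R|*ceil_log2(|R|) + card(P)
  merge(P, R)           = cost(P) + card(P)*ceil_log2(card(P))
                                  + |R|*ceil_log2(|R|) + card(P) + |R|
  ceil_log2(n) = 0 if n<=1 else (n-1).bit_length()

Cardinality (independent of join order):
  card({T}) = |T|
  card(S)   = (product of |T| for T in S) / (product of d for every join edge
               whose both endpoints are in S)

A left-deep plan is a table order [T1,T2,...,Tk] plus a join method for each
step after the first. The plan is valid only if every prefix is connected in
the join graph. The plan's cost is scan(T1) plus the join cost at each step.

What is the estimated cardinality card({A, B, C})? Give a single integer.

Tables in S: A(250), B(20), C(120)
Edges inside S: C-B(d=5), C-A(d=10)
numerator = 250 * 20 * 120 = 600000
denominator = 5 * 10 = 50
card(S) = 600000 / 50 = 12000

12000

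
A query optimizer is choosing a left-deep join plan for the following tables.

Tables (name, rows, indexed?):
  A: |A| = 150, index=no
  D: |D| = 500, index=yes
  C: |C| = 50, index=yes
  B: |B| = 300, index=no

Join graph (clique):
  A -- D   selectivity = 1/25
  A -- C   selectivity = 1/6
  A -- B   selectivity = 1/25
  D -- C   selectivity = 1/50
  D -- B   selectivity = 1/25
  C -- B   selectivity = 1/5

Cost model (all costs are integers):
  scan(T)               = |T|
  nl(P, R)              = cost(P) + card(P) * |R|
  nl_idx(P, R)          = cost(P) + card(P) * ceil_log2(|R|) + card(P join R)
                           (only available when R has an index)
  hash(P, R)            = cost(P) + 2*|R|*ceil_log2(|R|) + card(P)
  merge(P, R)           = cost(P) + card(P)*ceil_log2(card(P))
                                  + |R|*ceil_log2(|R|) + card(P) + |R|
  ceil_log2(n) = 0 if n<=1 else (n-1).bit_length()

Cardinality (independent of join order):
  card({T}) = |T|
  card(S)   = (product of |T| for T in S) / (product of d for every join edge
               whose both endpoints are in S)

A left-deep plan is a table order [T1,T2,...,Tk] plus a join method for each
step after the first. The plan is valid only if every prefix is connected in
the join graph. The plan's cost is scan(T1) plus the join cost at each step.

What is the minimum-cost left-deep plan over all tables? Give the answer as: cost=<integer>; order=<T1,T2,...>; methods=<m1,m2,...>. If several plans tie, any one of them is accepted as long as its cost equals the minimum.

Selinger DP (subsets sized 1..n):
  {A}: scan cost=150, card=150
  {D}: scan cost=500, card=500
  {C}: scan cost=50, card=50
  {B}: scan cost=300, card=300
  {AD}: card=3000; try (A,hash)→3400, (D,nl_idx)→4500, (D,merge)→6500, (A,merge)→6850, (D,hash)→9300, (D,nl)→75150 …(+1); best=3400 via (A,hash)
  {AC}: card=1250; try (C,hash)→900, (A,merge)→1750, (C,merge)→1850, (C,nl_idx)→2300, (A,hash)→2500, (A,nl)→7550 …(+1); best=900 via (C,hash)
  {AB}: card=1800; try (A,hash)→3000, (B,merge)→4500, (A,merge)→4650, (B,hash)→5700, (B,nl)→45150, (A,nl)→45300; best=3000 via (A,hash)
  {CD}: card=500; try (D,nl_idx)→1000, (C,hash)→1600, (C,nl_idx)→4000, (D,merge)→5400, (C,merge)→5850, (D,hash)→9100 …(+2); best=1000 via (D,nl_idx)
  {BD}: card=6000; try (B,hash)→6400, (D,merge)→8300, (B,merge)→8500, (D,nl_idx)→9000, (D,hash)→9600, (D,nl)→150300 …(+1); best=6400 via (B,hash)
  {BC}: card=3000; try (C,hash)→1200, (B,merge)→3400, (C,merge)→3650, (C,nl_idx)→5100, (B,hash)→5500, (B,nl)→15050 …(+1); best=1200 via (C,hash)
  {ACD}: card=500; try (A,hash)→3900, (C,hash)→7000, (A,merge)→7350, (D,hash)→11150, (D,nl_idx)→12650, (D,merge)→20900 …(+5); best=3900 via (A,hash)
  {ABD}: card=1440; try (B,hash)→11800, (D,hash)→13800, (A,hash)→14800, (D,nl_idx)→20640, (D,merge)→29600, (B,merge)→45400 …(+4); best=11800 via (B,hash)
  {ABC}: card=3000; try (C,hash)→5400, (A,hash)→6600, (B,hash)→7550, (C,nl_idx)→16800, (B,merge)→18900, (C,merge)→24950 …(+4); best=5400 via (C,hash)
  {BCD}: card=1200; try (B,hash)→6900, (B,merge)→9000, (C,hash)→13000, (D,hash)→13200, (D,nl_idx)→29400, (C,nl_idx)→43600 …(+5); best=6900 via (B,hash)
  {ABCD}: card=48; try (B,hash)→9800, (A,hash)→10500, (B,merge)→11900, (C,hash)→13840, (D,hash)→17400, (C,nl_idx)→20488 …(+8); best=9800 via (B,hash)

cost=9800; order=C,D,A,B; methods=nl_idx,hash,hash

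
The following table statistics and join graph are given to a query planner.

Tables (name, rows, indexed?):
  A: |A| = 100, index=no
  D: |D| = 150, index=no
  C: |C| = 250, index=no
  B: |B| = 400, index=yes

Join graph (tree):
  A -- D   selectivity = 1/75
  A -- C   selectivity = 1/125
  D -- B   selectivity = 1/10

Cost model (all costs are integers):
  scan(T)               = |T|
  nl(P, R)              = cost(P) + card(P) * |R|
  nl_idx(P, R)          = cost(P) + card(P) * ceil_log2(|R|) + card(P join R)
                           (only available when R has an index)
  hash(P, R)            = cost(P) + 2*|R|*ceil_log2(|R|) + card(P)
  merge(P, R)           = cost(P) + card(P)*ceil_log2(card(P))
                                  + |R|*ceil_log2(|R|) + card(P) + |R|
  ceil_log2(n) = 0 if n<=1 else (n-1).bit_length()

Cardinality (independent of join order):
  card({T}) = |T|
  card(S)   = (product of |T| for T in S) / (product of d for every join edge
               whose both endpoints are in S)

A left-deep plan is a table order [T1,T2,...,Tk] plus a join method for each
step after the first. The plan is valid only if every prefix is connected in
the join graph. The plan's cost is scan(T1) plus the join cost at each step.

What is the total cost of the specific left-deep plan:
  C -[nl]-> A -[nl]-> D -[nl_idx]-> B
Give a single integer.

74850

step 1: scan C: cost=250, card=250
step 2: join A via nl
    card(P join A) = 250*100/(125) = 200
    cost = 250 + 250*100 = 25250
step 3: join D via nl
    card(P join D) = 200*150/(75) = 400
    cost = 25250 + 200*150 = 55250
step 4: join B via nl_idx
    card(P join B) = 400*400/(10) = 16000
    cost = 55250 + 400*9 + 16000 = 74850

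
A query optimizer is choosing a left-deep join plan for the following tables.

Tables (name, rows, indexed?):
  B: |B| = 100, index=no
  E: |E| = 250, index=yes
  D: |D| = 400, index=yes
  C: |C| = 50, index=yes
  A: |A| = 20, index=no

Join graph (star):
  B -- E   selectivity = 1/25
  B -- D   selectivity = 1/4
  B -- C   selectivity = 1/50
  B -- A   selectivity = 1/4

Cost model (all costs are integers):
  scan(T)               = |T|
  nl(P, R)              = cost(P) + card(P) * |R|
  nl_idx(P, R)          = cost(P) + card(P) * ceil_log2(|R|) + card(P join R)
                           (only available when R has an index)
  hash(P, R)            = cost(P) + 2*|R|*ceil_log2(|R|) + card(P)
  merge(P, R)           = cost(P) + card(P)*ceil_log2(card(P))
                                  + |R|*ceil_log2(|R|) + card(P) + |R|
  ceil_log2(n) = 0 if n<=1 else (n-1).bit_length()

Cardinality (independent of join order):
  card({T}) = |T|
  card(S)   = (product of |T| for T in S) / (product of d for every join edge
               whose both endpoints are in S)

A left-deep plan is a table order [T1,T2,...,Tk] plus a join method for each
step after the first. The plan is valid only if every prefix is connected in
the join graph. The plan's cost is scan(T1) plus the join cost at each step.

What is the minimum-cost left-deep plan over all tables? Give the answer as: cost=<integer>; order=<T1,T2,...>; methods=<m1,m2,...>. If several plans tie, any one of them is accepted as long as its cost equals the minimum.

cost=16000; order=B,C,E,A,D; methods=hash,nl_idx,hash,hash

Selinger DP (subsets sized 1..n):
  {B}: scan cost=100, card=100
  {E}: scan cost=250, card=250
  {D}: scan cost=400, card=400
  {C}: scan cost=50, card=50
  {A}: scan cost=20, card=20
  {BE}: card=1000; try (E,nl_idx)→1900, (B,hash)→1900, (E,merge)→3150, (B,merge)→3300, (E,hash)→4200, (E,nl)→25100 …(+1); best=1900 via (E,nl_idx)
  {BD}: card=10000; try (B,hash)→2200, (D,merge)→4900, (B,merge)→5200, (D,hash)→7400, (D,nl_idx)→11000, (D,nl)→40100 …(+1); best=2200 via (B,hash)
  {BC}: card=100; try (C,hash)→800, (C,nl_idx)→800, (B,merge)→1200, (C,merge)→1250, (B,hash)→1500, (B,nl)→5050 …(+1); best=800 via (C,hash)
  {AB}: card=500; try (A,hash)→400, (B,merge)→940, (A,merge)→1020, (B,hash)→1440, (B,nl)→2020, (A,nl)→2100; best=400 via (A,hash)
  {BDE}: card=100000; try (D,hash)→10100, (E,hash)→16200, (D,merge)→16900, (D,nl_idx)→110900, (E,merge)→154450, (E,nl_idx)→182200 …(+2); best=10100 via (D,hash)
  {BCE}: card=1000; try (E,nl_idx)→2600, (C,hash)→3500, (E,merge)→3850, (E,hash)→4900, (C,nl_idx)→8900, (C,merge)→13250 …(+2); best=2600 via (E,nl_idx)
  {ABE}: card=5000; try (A,hash)→3100, (E,hash)→4900, (E,merge)→7650, (E,nl_idx)→9400, (A,merge)→13020, (A,nl)→21900 …(+1); best=3100 via (A,hash)
  {BCD}: card=10000; try (D,merge)→5600, (D,hash)→8100, (D,nl_idx)→11700, (C,hash)→12800, (D,nl)→40800, (C,nl_idx)→72200 …(+2); best=5600 via (D,merge)
  {ABD}: card=50000; try (D,hash)→8100, (D,merge)→9400, (A,hash)→12400, (D,nl_idx)→54900, (A,merge)→152320, (D,nl)→200400 …(+1); best=8100 via (D,hash)
  {ABC}: card=500; try (A,hash)→1100, (C,hash)→1500, (A,merge)→1720, (A,nl)→2800, (C,nl_idx)→3900, (C,merge)→5750 …(+1); best=1100 via (A,hash)
  {BCDE}: card=100000; try (D,hash)→10800, (D,merge)→17600, (E,hash)→19600, (C,hash)→110700, (D,nl_idx)→111600, (E,merge)→157850 …(+6); best=10800 via (D,hash)
  {ABDE}: card=500000; try (D,hash)→15300, (E,hash)→62100, (D,merge)→77100, (A,hash)→110300, (D,nl_idx)→548100, (E,merge)→860350 …(+5); best=15300 via (D,hash)
  {ABCE}: card=5000; try (A,hash)→3800, (E,hash)→5600, (E,merge)→8350, (C,hash)→8700, (E,nl_idx)→10100, (A,merge)→13720 …(+5); best=3800 via (A,hash)
  {ABCD}: card=50000; try (D,hash)→8800, (D,merge)→10100, (A,hash)→15800, (D,nl_idx)→55600, (C,hash)→58700, (A,merge)→155720 …(+5); best=8800 via (D,hash)
  {ABCDE}: card=500000; try (D,hash)→16000, (E,hash)→62800, (D,merge)→77800, (A,hash)→111000, (C,hash)→515900, (D,nl_idx)→548800 …(+9); best=16000 via (D,hash)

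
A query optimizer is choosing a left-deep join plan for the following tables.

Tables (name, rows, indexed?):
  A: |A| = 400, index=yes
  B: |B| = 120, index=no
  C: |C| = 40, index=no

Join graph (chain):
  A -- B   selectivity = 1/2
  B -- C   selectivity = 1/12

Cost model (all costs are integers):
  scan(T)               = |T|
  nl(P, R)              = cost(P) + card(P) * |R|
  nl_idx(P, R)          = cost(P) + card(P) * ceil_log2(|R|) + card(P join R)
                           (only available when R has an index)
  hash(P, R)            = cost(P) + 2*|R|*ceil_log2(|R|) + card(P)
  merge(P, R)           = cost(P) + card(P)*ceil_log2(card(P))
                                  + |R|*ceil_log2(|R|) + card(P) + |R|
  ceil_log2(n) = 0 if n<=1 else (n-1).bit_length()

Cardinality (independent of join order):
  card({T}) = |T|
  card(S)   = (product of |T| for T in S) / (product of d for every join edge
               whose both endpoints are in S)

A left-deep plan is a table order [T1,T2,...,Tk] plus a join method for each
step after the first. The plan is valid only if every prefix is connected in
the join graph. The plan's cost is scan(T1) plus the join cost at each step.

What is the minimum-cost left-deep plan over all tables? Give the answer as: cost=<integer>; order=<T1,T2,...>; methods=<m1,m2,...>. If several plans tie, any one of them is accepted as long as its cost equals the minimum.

cost=8320; order=B,C,A; methods=hash,hash

Selinger DP (subsets sized 1..n):
  {A}: scan cost=400, card=400
  {B}: scan cost=120, card=120
  {C}: scan cost=40, card=40
  {AB}: card=24000; try (B,hash)→2480, (A,merge)→5080, (B,merge)→5360, (A,hash)→7440, (A,nl_idx)→25200, (A,nl)→48120 …(+1); best=2480 via (B,hash)
  {BC}: card=400; try (C,hash)→720, (B,merge)→1280, (C,merge)→1360, (B,hash)→1760, (B,nl)→4840, (C,nl)→4920; best=720 via (C,hash)
  {ABC}: card=80000; try (A,hash)→8320, (A,merge)→8720, (C,hash)→26960, (A,nl_idx)→84320, (A,nl)→160720, (C,merge)→386760 …(+1); best=8320 via (A,hash)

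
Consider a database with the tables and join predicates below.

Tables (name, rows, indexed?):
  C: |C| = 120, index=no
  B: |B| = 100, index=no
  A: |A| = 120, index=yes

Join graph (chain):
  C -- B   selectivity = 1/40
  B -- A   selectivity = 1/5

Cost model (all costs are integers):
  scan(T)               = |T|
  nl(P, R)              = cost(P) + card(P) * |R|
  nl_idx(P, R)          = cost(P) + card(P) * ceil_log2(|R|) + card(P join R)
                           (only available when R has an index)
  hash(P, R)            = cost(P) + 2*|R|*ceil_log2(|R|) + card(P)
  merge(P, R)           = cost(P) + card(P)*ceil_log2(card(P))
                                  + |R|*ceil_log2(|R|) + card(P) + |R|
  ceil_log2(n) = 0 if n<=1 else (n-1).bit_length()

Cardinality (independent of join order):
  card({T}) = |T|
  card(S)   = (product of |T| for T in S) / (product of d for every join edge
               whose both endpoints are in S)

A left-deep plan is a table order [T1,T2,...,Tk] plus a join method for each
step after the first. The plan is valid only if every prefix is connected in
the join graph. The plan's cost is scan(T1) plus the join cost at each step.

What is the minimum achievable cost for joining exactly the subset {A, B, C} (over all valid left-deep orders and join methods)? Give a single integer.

Selinger DP over subsets of {A,B,C}:
  {C}: scan cost=120, card=120
  {B}: scan cost=100, card=100
  {A}: scan cost=120, card=120
  {BC}: card=300; try (B,hash)→1640, (C,merge)→1860, (C,hash)→1880, (B,merge)→1880, (C,nl)→12100, (B,nl)→12120; best=1640 via (B,hash)
  {AB}: card=2400; try (B,hash)→1640, (A,merge)→1860, (B,merge)→1880, (A,hash)→1880, (A,nl_idx)→3200, (A,nl)→12100 …(+1); best=1640 via (B,hash)
  {ABC}: card=7200; try (A,hash)→3620, (A,merge)→5600, (C,hash)→5720, (A,nl_idx)→10940, (C,merge)→33800, (A,nl)→37640 …(+1); best=3620 via (A,hash)

3620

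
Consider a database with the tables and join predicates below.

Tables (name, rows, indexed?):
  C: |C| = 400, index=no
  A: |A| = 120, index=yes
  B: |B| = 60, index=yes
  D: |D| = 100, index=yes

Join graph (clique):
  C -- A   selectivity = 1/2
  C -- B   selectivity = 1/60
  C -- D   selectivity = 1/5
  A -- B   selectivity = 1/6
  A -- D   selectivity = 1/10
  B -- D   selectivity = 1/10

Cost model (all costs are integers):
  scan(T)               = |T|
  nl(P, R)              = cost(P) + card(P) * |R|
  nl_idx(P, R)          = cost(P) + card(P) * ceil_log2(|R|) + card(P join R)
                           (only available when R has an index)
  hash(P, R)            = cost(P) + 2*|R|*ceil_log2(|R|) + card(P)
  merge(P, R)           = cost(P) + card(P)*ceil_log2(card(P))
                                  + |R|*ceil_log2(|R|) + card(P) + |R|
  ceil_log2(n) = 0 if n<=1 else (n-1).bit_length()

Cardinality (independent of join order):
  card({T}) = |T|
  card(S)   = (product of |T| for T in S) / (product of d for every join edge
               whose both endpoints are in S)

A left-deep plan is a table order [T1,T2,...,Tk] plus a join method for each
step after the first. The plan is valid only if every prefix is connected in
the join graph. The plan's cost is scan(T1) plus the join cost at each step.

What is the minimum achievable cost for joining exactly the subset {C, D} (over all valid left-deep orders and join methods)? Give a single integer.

Selinger DP over subsets of {C,D}:
  {C}: scan cost=400, card=400
  {D}: scan cost=100, card=100
  {CD}: card=8000; try (D,hash)→2200, (C,merge)→4900, (D,merge)→5200, (C,hash)→7400, (D,nl_idx)→11200, (C,nl)→40100 …(+1); best=2200 via (D,hash)

2200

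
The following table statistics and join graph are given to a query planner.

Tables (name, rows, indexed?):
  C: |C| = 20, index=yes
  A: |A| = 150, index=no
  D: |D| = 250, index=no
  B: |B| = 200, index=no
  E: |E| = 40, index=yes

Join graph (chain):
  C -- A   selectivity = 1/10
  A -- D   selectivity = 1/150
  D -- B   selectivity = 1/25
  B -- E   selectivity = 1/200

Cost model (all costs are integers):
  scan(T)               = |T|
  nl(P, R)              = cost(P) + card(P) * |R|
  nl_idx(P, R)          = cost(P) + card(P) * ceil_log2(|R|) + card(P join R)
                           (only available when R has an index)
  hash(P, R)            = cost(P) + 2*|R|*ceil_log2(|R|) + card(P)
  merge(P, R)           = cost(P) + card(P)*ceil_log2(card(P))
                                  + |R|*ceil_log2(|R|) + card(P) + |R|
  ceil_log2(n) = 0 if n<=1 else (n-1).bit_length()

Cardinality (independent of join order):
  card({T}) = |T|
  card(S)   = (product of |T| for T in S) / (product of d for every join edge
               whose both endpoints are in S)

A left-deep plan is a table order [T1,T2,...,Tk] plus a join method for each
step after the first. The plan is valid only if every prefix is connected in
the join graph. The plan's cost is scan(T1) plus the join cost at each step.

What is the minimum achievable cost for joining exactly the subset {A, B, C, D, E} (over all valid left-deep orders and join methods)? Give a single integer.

Selinger DP over subsets of {A,B,C,D,E}:
  {C}: scan cost=20, card=20
  {A}: scan cost=150, card=150
  {D}: scan cost=250, card=250
  {B}: scan cost=200, card=200
  {E}: scan cost=40, card=40
  {AC}: card=300; try (C,hash)→500, (C,nl_idx)→1200, (A,merge)→1490, (C,merge)→1620, (A,hash)→2440, (A,nl)→3020 …(+1); best=500 via (C,hash)
  {AD}: card=250; try (A,hash)→2900, (D,merge)→3750, (A,merge)→3850, (D,hash)→4300, (D,nl)→37650, (A,nl)→37750; best=2900 via (A,hash)
  {BD}: card=2000; try (B,hash)→3700, (D,merge)→4250, (B,merge)→4300, (D,hash)→4400, (D,nl)→50200, (B,nl)→50250; best=3700 via (B,hash)
  {BE}: card=40; try (E,hash)→880, (E,nl_idx)→1440, (B,merge)→2120, (E,merge)→2280, (B,hash)→3280, (B,nl)→8040 …(+1); best=880 via (E,hash)
  {ACD}: card=500; try (C,hash)→3350, (C,nl_idx)→4650, (D,hash)→4800, (C,merge)→5270, (D,merge)→5750, (C,nl)→7900 …(+1); best=3350 via (C,hash)
  {ABD}: card=2000; try (B,hash)→6350, (B,merge)→6950, (A,hash)→8100, (A,merge)→29050, (B,nl)→52900, (A,nl)→303700; best=6350 via (B,hash)
  {BDE}: card=400; try (D,merge)→3410, (D,hash)→4920, (E,hash)→6180, (D,nl)→10880, (E,nl_idx)→16100, (E,merge)→27980 …(+1); best=3410 via (D,merge)
  {ABCD}: card=4000; try (B,hash)→7050, (C,hash)→8550, (B,merge)→10150, (C,nl_idx)→20350, (C,merge)→30470, (C,nl)→46350 …(+1); best=7050 via (B,hash)
  {ABDE}: card=400; try (A,hash)→6210, (A,merge)→8760, (E,hash)→8830, (E,nl_idx)→18750, (E,merge)→30630, (A,nl)→63410 …(+1); best=6210 via (A,hash)
  {ABCDE}: card=800; try (C,hash)→6810, (C,nl_idx)→9010, (C,merge)→10330, (E,hash)→11530, (C,nl)→14210, (E,nl_idx)→31850 …(+2); best=6810 via (C,hash)

6810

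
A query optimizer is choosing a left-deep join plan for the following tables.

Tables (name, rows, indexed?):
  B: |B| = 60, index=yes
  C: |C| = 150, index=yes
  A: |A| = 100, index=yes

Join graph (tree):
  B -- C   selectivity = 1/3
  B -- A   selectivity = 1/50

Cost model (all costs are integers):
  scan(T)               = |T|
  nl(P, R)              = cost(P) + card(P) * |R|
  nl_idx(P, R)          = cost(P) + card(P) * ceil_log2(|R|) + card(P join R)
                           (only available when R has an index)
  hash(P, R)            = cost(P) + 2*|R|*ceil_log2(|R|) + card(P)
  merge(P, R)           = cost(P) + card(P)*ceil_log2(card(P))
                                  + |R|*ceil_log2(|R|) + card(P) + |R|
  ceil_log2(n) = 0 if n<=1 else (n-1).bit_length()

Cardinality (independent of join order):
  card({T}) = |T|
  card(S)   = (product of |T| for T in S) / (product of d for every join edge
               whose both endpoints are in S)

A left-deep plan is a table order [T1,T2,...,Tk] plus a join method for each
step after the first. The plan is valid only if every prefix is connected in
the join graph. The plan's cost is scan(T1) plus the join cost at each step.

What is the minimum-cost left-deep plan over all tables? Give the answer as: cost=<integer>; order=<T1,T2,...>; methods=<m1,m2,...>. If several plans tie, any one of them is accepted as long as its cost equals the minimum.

cost=2910; order=B,A,C; methods=nl_idx,merge

Selinger DP (subsets sized 1..n):
  {B}: scan cost=60, card=60
  {C}: scan cost=150, card=150
  {A}: scan cost=100, card=100
  {BC}: card=3000; try (B,hash)→1020, (C,merge)→1830, (B,merge)→1920, (C,hash)→2520, (C,nl_idx)→3540, (B,nl_idx)→4050 …(+2); best=1020 via (B,hash)
  {AB}: card=120; try (A,nl_idx)→600, (B,nl_idx)→820, (B,hash)→920, (A,merge)→1280, (B,merge)→1320, (A,hash)→1520 …(+2); best=600 via (A,nl_idx)
  {ABC}: card=6000; try (C,merge)→2910, (C,hash)→3120, (A,hash)→5420, (C,nl_idx)→7560, (C,nl)→18600, (A,nl_idx)→28020 …(+2); best=2910 via (C,merge)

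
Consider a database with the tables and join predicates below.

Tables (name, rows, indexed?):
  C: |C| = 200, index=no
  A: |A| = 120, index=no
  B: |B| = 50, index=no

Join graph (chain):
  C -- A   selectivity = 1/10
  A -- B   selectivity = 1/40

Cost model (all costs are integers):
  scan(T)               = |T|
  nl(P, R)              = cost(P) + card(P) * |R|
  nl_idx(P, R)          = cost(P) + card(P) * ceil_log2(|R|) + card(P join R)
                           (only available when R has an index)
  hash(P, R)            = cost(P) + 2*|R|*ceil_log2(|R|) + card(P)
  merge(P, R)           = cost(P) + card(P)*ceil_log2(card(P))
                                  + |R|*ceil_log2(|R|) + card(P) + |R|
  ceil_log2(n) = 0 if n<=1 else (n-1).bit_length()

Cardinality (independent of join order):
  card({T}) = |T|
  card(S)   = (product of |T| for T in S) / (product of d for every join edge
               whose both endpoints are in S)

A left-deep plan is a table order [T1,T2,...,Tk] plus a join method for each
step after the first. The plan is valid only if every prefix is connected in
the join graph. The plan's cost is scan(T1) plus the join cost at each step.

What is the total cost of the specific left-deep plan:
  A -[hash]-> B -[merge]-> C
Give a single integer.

step 1: scan A: cost=120, card=120
step 2: join B via hash
    card(P join B) = 120*50/(40) = 150
    cost = 120 + 2*50*6 + 120 = 840
step 3: join C via merge
    card(P join C) = 150*200/(10) = 3000
    cost = 840 + 150*8 + 200*8 + 150 + 200 = 3990

3990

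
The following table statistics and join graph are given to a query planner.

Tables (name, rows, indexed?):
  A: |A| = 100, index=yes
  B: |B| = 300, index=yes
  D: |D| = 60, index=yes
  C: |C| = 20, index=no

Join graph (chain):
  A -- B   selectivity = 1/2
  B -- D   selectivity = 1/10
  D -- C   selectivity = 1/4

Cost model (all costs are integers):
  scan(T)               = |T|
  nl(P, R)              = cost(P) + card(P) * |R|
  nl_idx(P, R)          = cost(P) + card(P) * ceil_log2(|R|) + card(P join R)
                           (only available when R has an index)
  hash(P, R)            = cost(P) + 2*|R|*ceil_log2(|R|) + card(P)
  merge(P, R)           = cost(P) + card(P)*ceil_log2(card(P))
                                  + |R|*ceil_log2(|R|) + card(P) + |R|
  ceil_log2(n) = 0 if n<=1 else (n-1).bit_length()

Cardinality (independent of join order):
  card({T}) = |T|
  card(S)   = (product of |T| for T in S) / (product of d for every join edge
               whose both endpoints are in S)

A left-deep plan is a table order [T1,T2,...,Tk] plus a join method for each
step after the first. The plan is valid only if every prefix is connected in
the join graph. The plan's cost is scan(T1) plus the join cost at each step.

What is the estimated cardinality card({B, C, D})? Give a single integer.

9000

Tables in S: B(300), C(20), D(60)
Edges inside S: B-D(d=10), D-C(d=4)
numerator = 300 * 20 * 60 = 360000
denominator = 10 * 4 = 40
card(S) = 360000 / 40 = 9000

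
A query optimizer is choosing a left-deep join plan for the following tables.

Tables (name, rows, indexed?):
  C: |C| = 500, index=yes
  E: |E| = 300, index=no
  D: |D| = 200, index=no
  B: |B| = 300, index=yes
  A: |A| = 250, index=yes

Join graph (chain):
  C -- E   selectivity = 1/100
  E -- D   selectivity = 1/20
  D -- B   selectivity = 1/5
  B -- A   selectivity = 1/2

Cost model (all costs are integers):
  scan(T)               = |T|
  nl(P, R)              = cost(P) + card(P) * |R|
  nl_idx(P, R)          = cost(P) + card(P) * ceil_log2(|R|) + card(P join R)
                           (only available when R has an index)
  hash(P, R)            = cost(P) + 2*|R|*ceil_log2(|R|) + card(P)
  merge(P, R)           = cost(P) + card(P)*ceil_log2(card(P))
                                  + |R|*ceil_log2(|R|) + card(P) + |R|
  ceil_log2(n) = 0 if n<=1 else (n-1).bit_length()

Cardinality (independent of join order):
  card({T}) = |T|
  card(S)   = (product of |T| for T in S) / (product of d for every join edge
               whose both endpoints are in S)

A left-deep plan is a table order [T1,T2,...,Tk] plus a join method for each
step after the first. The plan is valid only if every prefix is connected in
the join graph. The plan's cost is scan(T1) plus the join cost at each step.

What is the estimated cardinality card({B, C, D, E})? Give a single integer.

900000

Tables in S: B(300), C(500), D(200), E(300)
Edges inside S: C-E(d=100), E-D(d=20), D-B(d=5)
numerator = 300 * 500 * 200 * 300 = 9000000000
denominator = 100 * 20 * 5 = 10000
card(S) = 9000000000 / 10000 = 900000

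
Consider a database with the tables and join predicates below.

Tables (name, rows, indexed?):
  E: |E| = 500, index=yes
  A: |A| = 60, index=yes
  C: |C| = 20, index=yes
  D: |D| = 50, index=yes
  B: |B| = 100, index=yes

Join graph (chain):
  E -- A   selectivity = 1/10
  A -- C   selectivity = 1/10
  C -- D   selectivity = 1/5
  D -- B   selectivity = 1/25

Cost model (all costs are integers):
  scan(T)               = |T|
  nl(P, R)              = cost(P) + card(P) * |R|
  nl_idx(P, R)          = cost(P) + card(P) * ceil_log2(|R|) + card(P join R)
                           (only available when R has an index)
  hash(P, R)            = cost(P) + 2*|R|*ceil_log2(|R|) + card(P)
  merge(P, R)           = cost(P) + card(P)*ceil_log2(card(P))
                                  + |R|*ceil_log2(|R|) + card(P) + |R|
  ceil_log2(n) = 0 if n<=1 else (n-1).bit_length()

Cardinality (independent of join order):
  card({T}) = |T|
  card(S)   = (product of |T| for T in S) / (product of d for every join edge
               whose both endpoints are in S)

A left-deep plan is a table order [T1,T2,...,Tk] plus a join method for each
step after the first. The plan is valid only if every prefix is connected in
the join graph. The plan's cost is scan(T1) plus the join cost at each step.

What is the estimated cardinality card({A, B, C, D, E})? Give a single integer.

240000

Tables in S: A(60), B(100), C(20), D(50), E(500)
Edges inside S: E-A(d=10), A-C(d=10), C-D(d=5), D-B(d=25)
numerator = 60 * 100 * 20 * 50 * 500 = 3000000000
denominator = 10 * 10 * 5 * 25 = 12500
card(S) = 3000000000 / 12500 = 240000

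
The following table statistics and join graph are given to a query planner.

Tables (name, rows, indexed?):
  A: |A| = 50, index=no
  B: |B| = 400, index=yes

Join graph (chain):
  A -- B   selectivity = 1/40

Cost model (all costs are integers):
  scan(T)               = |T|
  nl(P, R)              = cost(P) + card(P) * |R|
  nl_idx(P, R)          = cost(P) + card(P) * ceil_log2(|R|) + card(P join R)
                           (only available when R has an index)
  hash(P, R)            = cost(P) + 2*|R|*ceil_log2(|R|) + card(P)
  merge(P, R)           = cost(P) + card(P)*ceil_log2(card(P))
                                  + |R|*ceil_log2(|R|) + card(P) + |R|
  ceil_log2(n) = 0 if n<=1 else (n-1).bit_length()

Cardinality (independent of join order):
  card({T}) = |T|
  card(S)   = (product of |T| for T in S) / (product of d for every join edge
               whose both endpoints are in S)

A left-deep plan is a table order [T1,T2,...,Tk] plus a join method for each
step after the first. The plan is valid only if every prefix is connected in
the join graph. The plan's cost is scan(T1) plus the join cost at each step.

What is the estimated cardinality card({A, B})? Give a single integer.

500

Tables in S: A(50), B(400)
Edges inside S: A-B(d=40)
numerator = 50 * 400 = 20000
denominator = 40 = 40
card(S) = 20000 / 40 = 500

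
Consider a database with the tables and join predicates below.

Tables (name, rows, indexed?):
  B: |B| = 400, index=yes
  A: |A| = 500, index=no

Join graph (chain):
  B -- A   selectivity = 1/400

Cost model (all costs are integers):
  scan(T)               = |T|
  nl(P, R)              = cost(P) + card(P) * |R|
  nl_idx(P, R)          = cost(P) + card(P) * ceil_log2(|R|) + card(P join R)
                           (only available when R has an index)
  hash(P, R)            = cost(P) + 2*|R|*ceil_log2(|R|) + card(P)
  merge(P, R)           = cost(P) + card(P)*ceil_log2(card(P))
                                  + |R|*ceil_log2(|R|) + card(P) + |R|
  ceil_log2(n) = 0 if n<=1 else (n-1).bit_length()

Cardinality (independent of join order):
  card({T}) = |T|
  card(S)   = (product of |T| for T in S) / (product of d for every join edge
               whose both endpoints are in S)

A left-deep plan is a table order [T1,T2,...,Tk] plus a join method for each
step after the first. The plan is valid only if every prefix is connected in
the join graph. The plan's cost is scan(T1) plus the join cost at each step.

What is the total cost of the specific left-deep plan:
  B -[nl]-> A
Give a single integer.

step 1: scan B: cost=400, card=400
step 2: join A via nl
    card(P join A) = 400*500/(400) = 500
    cost = 400 + 400*500 = 200400

200400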